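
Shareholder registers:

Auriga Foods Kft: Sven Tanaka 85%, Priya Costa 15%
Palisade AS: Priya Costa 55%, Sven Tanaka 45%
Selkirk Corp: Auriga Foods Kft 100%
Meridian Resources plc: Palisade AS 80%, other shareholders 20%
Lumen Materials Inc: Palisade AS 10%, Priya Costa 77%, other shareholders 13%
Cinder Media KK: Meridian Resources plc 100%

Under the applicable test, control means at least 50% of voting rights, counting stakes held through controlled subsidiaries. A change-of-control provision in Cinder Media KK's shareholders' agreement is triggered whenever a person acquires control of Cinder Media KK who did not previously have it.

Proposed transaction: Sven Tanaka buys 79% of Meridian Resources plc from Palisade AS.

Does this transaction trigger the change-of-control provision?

Yes

The purchase adds only to Sven's holdings (Palisade's stake shrinks), so Sven is the only person who could newly come to control Cinder.
Sven holds 85% of Auriga, so Sven controls Auriga.
Auriga holds 100% of Selkirk, so Sven controls Selkirk.
Neither Sven nor any entity Sven controls holds any voting interest in Cinder.
So before the transaction, Sven does not control Cinder.
After the purchase, Sven holds 79% of Meridian directly, and Palisade's stake falls to 1%.
Sven holds 79% of Meridian, so Sven controls Meridian.
Meridian holds 100% of Cinder, so Sven controls Cinder.
Sven did not control Cinder before and does after, so the clause is triggered.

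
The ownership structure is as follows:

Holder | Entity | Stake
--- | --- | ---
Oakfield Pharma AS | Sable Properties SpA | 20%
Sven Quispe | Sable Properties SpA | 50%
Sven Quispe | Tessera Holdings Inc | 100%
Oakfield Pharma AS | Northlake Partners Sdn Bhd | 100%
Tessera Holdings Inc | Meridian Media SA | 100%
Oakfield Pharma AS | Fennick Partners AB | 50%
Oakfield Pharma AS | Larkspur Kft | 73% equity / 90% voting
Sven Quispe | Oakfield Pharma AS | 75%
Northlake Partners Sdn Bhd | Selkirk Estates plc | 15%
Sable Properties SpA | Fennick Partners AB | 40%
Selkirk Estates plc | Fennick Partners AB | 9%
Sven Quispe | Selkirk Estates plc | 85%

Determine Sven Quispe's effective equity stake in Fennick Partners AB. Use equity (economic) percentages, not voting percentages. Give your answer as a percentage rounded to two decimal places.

72.16%

Sven reaches Fennick along 5 paths.
Via Oakfield: 75% × 50% = 37.5%.
Via Oakfield → Sable: 75% × 20% × 40% = 6%.
Via Sable: 50% × 40% = 20%.
Via Selkirk: 85% × 9% = 7.65%.
Via Oakfield → Northlake → Selkirk: 75% × 100% × 15% × 9% = 1.0125%.
Total: 37.5% + 6% + 20% + 7.65% + 1.0125% = 72.1625%.
Rounded: 72.16%.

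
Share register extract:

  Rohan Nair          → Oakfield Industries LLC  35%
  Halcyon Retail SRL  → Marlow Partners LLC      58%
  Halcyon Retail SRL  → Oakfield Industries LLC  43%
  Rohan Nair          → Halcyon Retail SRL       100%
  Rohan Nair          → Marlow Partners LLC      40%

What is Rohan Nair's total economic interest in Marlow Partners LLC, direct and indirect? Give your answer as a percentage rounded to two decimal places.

Rohan reaches Marlow along 2 paths.
Direct stake: 40% = 40%.
Via Halcyon: 100% × 58% = 58%.
Total: 40% + 58% = 98%.
Rounded: 98.00%.

98.00%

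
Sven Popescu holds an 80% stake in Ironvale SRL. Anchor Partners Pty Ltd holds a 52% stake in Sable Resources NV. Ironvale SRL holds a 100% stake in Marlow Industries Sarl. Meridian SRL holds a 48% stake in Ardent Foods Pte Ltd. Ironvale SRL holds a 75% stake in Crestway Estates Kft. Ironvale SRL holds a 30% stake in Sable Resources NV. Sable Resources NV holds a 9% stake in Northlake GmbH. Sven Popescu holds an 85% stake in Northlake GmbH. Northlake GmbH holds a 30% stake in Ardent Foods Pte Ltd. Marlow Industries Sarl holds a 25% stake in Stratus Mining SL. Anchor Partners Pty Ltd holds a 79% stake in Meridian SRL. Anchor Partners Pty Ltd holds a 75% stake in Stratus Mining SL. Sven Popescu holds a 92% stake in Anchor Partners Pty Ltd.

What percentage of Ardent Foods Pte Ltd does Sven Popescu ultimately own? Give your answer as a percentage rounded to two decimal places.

62.33%

Sven reaches Ardent along 4 paths.
Via Anchor → Meridian: 92% × 79% × 48% = 34.8864%.
Via Northlake: 85% × 30% = 25.5%.
Via Anchor → Sable → Northlake: 92% × 52% × 9% × 30% = 1.29168%.
Via Ironvale → Sable → Northlake: 80% × 30% × 9% × 30% = 0.648%.
Total: 34.8864% + 25.5% + 1.29168% + 0.648% = 62.32608%.
Rounded: 62.33%.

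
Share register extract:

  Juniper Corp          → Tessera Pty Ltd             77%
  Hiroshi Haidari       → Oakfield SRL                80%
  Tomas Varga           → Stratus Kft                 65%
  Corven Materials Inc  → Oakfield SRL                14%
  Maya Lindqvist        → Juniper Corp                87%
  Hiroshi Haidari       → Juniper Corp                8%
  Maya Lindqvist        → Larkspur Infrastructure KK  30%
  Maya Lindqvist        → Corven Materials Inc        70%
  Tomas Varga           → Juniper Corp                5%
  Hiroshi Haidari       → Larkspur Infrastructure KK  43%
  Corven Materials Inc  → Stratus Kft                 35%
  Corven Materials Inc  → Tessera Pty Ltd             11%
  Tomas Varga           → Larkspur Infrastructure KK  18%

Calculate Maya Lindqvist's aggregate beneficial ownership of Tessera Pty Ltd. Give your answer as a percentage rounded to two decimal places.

74.69%

Maya reaches Tessera along 2 paths.
Via Juniper: 87% × 77% = 66.99%.
Via Corven: 70% × 11% = 7.7%.
Total: 66.99% + 7.7% = 74.69%.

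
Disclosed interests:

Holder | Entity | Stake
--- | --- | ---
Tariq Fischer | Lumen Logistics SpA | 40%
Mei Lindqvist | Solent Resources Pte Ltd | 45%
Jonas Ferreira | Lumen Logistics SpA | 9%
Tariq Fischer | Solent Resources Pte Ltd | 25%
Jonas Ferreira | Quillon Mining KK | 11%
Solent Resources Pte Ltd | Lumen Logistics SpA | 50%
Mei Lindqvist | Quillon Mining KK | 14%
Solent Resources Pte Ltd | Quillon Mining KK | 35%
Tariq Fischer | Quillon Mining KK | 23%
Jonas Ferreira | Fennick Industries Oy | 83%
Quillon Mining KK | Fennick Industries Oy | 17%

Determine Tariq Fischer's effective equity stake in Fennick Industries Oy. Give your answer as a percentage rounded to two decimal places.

Tariq reaches Fennick along 2 paths.
Via Solent → Quillon: 25% × 35% × 17% = 1.4875%.
Via Quillon: 23% × 17% = 3.91%.
Total: 1.4875% + 3.91% = 5.3975%.
Rounded: 5.40%.

5.40%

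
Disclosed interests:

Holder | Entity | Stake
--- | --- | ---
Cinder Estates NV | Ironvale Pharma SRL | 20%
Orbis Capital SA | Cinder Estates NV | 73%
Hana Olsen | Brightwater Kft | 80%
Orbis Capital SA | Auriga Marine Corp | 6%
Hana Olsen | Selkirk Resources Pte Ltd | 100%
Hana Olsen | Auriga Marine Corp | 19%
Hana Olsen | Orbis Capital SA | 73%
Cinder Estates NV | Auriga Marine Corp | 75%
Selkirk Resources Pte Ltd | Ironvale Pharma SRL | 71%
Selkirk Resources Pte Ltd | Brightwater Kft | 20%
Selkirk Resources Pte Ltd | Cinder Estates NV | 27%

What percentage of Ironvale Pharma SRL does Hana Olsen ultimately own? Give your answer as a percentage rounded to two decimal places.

87.06%

Hana reaches Ironvale along 3 paths.
Via Selkirk: 100% × 71% = 71%.
Via Selkirk → Cinder: 100% × 27% × 20% = 5.4%.
Via Orbis → Cinder: 73% × 73% × 20% = 10.658%.
Total: 71% + 5.4% + 10.658% = 87.058%.
Rounded: 87.06%.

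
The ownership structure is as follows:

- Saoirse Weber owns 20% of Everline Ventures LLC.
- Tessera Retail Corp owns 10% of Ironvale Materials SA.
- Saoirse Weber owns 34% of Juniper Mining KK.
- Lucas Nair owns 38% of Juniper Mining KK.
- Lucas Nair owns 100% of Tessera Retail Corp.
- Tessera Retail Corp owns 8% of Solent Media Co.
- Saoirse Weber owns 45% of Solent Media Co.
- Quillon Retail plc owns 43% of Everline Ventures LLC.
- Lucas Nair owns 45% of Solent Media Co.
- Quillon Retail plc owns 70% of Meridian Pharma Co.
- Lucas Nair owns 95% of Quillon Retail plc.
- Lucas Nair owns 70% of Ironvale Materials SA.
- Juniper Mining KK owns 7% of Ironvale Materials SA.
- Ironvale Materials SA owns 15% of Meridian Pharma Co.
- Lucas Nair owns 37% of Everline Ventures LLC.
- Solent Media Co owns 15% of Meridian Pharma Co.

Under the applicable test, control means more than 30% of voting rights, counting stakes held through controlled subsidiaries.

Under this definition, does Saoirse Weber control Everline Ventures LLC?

No

Saoirse holds 34% of Juniper, so Saoirse controls Juniper.
Saoirse holds 45% of Solent, so Saoirse controls Solent.
In Everline, Saoirse's side holds only 20%, not > 30%.
So Saoirse does not control Everline.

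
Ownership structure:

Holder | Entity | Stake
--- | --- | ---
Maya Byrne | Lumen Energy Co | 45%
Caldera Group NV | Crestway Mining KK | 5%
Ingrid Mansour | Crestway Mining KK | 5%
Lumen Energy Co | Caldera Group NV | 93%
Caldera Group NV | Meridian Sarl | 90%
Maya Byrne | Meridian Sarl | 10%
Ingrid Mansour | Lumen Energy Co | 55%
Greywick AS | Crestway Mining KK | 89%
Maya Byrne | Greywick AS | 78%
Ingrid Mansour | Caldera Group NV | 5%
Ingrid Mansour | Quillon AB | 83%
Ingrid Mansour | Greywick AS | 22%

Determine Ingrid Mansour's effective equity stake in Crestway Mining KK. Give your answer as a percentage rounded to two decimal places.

27.39%

Ingrid reaches Crestway along 4 paths.
Via Greywick: 22% × 89% = 19.58%.
Direct stake: 5% = 5%.
Via Lumen → Caldera: 55% × 93% × 5% = 2.5575%.
Via Caldera: 5% × 5% = 0.25%.
Total: 19.58% + 5% + 2.5575% + 0.25% = 27.3875%.
Rounded: 27.39%.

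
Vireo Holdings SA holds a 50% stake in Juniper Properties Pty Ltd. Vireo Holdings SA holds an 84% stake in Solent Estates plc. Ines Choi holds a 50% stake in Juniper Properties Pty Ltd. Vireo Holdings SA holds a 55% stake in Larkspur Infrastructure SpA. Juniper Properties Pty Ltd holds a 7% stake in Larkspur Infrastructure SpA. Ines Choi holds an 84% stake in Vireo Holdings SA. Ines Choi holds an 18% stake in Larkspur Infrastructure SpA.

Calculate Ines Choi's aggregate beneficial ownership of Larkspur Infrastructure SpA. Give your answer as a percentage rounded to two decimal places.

70.64%

Ines reaches Larkspur along 4 paths.
Direct stake: 18% = 18%.
Via Vireo: 84% × 55% = 46.2%.
Via Vireo → Juniper: 84% × 50% × 7% = 2.94%.
Via Juniper: 50% × 7% = 3.5%.
Total: 18% + 46.2% + 2.94% + 3.5% = 70.64%.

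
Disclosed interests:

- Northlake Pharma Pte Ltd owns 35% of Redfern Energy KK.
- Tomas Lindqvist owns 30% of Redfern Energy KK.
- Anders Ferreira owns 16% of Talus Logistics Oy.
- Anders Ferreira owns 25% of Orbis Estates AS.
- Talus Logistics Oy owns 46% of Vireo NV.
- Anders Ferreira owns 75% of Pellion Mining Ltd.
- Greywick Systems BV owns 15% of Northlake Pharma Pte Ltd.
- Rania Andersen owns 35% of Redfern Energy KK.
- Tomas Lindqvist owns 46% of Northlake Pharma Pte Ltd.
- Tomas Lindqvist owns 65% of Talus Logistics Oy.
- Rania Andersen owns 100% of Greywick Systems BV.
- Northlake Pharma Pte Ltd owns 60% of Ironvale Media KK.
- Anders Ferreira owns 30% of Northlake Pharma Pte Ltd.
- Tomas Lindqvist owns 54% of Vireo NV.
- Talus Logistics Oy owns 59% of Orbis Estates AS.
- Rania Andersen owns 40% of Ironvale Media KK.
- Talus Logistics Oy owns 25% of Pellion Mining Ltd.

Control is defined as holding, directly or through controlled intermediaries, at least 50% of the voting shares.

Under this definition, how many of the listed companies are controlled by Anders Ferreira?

Anders holds 75% of Pellion, so Anders controls Pellion.
No other company's threshold is met.
Anders controls 1 company.

1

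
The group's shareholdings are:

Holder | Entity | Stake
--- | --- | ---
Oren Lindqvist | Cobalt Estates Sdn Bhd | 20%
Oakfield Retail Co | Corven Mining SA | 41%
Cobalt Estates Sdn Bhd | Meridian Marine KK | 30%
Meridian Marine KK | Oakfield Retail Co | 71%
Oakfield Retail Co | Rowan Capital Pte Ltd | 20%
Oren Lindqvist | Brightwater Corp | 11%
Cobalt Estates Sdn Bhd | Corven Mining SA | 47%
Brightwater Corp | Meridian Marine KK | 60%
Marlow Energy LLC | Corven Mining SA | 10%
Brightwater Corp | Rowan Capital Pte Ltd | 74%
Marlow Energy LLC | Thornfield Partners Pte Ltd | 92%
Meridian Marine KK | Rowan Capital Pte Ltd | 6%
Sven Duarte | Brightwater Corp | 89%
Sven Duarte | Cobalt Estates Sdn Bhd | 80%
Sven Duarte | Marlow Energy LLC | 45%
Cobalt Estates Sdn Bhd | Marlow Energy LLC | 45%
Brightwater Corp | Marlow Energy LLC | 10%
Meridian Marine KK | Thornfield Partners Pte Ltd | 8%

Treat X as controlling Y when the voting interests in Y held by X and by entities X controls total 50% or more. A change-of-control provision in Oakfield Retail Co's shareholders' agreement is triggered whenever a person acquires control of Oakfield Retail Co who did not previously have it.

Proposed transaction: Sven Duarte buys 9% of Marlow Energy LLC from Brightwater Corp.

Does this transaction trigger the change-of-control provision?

No

The purchase adds only to Sven's holdings (Brightwater's stake shrinks), so Sven is the only person who could newly come to control Oakfield.
Sven holds 80% of Cobalt, so Sven controls Cobalt.
Sven holds 89% of Brightwater, so Sven controls Brightwater.
Cobalt and Brightwater together hold 30% + 60% = 90% of Meridian, so Sven controls Meridian.
Meridian holds 71% of Oakfield, so Sven controls Oakfield.
So Sven already controls Oakfield before the transaction.
After the purchase, Sven's direct stake in Marlow rises to 45% + 9% = 54%, and Brightwater's stake falls to 1%.
Sven controlled Oakfield already, so this is not a new person acquiring control; every other person's position is unchanged or reduced.
No new person acquires control, so the clause is not triggered.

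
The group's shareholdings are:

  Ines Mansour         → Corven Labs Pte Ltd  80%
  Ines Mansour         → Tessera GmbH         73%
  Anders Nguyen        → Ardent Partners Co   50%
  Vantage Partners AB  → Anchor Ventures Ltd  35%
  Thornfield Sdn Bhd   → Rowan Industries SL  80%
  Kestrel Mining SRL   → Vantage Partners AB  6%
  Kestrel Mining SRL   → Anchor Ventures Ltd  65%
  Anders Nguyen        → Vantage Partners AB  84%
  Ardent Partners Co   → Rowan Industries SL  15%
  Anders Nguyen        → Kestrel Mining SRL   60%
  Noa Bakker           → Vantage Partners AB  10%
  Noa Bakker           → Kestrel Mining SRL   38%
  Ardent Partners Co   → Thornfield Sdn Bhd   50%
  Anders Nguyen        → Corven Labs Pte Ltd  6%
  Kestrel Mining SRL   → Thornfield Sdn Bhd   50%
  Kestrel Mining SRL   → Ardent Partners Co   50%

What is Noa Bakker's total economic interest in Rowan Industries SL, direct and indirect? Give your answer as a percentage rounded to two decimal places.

Noa reaches Rowan along 3 paths.
Via Kestrel → Ardent: 38% × 50% × 15% = 2.85%.
Via Kestrel → Ardent → Thornfield: 38% × 50% × 50% × 80% = 7.6%.
Via Kestrel → Thornfield: 38% × 50% × 80% = 15.2%.
Total: 2.85% + 7.6% + 15.2% = 25.65%.

25.65%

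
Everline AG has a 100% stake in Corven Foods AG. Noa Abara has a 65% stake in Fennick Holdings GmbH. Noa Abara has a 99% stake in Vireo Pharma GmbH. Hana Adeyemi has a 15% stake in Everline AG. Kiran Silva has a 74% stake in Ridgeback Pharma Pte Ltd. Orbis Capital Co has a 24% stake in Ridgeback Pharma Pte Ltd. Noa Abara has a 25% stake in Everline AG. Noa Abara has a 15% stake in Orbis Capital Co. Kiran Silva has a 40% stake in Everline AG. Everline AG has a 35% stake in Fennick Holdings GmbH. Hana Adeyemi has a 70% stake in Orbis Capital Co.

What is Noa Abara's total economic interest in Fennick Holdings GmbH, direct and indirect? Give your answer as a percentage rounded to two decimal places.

73.75%

Noa reaches Fennick along 2 paths.
Direct stake: 65% = 65%.
Via Everline: 25% × 35% = 8.75%.
Total: 65% + 8.75% = 73.75%.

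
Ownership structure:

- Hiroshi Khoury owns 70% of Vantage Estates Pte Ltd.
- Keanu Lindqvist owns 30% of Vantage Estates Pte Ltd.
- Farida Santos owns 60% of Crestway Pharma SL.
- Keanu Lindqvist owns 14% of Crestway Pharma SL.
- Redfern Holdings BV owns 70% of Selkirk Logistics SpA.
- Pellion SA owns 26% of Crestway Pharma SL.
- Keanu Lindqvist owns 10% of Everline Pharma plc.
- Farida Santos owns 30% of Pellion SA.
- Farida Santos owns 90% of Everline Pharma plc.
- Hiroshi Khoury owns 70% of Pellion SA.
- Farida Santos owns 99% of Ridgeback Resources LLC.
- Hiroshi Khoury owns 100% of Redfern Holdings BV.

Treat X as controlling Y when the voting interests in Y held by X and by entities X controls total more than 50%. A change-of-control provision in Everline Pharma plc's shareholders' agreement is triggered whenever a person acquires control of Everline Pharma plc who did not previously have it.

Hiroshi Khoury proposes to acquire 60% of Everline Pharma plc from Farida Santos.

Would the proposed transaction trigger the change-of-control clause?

The purchase adds only to Hiroshi's holdings (Farida's stake shrinks), so Hiroshi is the only person who could newly come to control Everline.
Hiroshi holds 70% of Pellion, so Hiroshi controls Pellion.
Hiroshi holds 100% of Redfern, so Hiroshi controls Redfern.
Hiroshi holds 70% of Vantage, so Hiroshi controls Vantage.
Redfern holds 70% of Selkirk, so Hiroshi controls Selkirk.
Neither Hiroshi nor any entity Hiroshi controls holds any voting interest in Everline.
So before the transaction, Hiroshi does not control Everline.
After the purchase, Hiroshi holds 60% of Everline directly, and Farida's stake falls to 30%.
Hiroshi holds 60% of Everline, so Hiroshi controls Everline.
Hiroshi did not control Everline before and does after, so the clause is triggered.

Yes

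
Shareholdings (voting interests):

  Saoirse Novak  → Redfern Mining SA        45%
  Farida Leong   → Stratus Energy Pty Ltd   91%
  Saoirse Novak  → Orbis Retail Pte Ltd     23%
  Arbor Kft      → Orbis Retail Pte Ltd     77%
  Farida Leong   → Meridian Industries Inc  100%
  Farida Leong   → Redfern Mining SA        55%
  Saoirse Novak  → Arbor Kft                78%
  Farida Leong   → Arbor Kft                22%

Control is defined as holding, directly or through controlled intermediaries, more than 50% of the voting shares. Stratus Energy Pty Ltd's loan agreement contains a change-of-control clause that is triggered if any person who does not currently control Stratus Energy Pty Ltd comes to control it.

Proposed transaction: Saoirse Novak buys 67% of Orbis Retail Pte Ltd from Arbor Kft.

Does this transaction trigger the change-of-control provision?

The purchase adds only to Saoirse's holdings (Arbor's stake shrinks), so Saoirse is the only person who could newly come to control Stratus.
Saoirse holds 78% of Arbor, so Saoirse controls Arbor.
Saoirse and Arbor together hold 23% + 77% = 100% of Orbis, so Saoirse controls Orbis.
Neither Saoirse nor any entity Saoirse controls holds any voting interest in Stratus.
So before the transaction, Saoirse does not control Stratus.
After the purchase, Saoirse's direct stake in Orbis rises to 23% + 67% = 90%, and Arbor's stake falls to 10%.
Saoirse and Arbor together hold 90% + 10% = 100% of Orbis, so Saoirse controls Orbis.
After the transaction, neither Saoirse nor any entity Saoirse controls holds a voting interest in Stratus, so Saoirse still does not control it.
No new person acquires control, so the clause is not triggered.

No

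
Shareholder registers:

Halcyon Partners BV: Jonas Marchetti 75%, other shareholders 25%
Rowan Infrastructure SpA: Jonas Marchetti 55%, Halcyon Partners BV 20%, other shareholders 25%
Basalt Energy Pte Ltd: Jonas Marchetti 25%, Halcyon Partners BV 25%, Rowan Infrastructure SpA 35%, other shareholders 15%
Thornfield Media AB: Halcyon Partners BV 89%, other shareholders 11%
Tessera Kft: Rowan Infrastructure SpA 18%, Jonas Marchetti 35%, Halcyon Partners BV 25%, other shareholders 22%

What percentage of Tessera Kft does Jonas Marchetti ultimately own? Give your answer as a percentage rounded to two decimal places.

Jonas reaches Tessera along 4 paths.
Via Rowan: 55% × 18% = 9.9%.
Via Halcyon → Rowan: 75% × 20% × 18% = 2.7%.
Direct stake: 35% = 35%.
Via Halcyon: 75% × 25% = 18.75%.
Total: 9.9% + 2.7% + 35% + 18.75% = 66.35%.

66.35%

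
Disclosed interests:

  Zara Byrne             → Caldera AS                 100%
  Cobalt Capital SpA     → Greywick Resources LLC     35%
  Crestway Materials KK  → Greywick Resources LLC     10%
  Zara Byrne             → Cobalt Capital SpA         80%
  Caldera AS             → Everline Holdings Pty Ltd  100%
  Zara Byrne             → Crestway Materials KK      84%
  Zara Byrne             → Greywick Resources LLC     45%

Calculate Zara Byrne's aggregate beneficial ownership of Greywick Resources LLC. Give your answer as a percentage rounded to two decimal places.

Zara reaches Greywick along 3 paths.
Via Cobalt: 80% × 35% = 28%.
Direct stake: 45% = 45%.
Via Crestway: 84% × 10% = 8.4%.
Total: 28% + 45% + 8.4% = 81.4%.
Rounded: 81.40%.

81.40%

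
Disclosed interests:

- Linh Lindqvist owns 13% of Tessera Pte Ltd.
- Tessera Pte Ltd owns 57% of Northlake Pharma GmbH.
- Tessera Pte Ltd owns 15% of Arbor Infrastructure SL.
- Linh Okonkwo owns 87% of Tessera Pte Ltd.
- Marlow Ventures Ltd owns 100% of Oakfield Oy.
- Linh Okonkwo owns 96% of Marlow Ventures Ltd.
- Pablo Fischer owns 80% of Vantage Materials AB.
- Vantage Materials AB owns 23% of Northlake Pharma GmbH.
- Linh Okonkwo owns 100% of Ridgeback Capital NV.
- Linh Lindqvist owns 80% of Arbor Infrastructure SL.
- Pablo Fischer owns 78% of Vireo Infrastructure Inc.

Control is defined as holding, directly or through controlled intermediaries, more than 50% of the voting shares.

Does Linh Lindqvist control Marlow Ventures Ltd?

Linh Lindqvist holds 80% of Arbor, so Linh Lindqvist controls Arbor.
Neither Linh Lindqvist nor any entity Linh Lindqvist controls holds any voting interest in Marlow.
So Linh Lindqvist does not control Marlow.

No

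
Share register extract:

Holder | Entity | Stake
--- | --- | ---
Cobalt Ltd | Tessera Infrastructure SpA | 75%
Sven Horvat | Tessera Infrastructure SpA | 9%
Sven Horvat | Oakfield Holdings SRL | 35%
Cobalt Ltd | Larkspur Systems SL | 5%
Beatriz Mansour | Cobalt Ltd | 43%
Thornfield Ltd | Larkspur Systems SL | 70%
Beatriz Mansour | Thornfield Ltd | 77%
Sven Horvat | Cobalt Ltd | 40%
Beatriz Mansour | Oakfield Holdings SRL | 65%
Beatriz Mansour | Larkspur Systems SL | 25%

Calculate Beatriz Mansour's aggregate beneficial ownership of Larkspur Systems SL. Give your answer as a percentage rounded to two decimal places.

81.05%

Beatriz reaches Larkspur along 3 paths.
Direct stake: 25% = 25%.
Via Thornfield: 77% × 70% = 53.9%.
Via Cobalt: 43% × 5% = 2.15%.
Total: 25% + 53.9% + 2.15% = 81.05%.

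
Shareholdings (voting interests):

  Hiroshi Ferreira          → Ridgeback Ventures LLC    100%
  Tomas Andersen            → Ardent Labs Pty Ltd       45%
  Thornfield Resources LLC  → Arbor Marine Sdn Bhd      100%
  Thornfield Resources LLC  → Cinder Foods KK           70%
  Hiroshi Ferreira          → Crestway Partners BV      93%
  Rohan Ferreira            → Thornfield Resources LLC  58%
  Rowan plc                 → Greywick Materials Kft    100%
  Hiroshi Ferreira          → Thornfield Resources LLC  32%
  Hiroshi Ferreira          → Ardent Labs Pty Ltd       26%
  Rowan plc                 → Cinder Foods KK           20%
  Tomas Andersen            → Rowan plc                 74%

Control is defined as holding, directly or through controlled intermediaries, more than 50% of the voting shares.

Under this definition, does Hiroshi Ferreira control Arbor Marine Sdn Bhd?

Hiroshi holds 100% of Ridgeback, so Hiroshi controls Ridgeback.
Hiroshi holds 93% of Crestway, so Hiroshi controls Crestway.
Neither Hiroshi nor any entity Hiroshi controls holds any voting interest in Arbor.
So Hiroshi does not control Arbor.

No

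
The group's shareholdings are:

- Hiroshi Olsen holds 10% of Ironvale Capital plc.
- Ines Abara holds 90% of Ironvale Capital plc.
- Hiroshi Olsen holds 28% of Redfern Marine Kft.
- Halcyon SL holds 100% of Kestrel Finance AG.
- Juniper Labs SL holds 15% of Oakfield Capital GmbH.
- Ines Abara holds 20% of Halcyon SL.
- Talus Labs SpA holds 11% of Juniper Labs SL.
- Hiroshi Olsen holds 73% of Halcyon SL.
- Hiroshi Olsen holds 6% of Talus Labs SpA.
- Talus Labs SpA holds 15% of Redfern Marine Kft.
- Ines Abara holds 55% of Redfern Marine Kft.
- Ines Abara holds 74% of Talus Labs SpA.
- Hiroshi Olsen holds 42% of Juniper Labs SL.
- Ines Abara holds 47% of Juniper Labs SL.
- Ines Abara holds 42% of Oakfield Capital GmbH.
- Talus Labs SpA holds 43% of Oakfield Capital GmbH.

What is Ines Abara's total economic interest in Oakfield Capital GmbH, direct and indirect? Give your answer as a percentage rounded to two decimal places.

Ines reaches Oakfield along 4 paths.
Via Talus → Juniper: 74% × 11% × 15% = 1.221%.
Via Juniper: 47% × 15% = 7.05%.
Via Talus: 74% × 43% = 31.82%.
Direct stake: 42% = 42%.
Total: 1.221% + 7.05% + 31.82% + 42% = 82.091%.
Rounded: 82.09%.

82.09%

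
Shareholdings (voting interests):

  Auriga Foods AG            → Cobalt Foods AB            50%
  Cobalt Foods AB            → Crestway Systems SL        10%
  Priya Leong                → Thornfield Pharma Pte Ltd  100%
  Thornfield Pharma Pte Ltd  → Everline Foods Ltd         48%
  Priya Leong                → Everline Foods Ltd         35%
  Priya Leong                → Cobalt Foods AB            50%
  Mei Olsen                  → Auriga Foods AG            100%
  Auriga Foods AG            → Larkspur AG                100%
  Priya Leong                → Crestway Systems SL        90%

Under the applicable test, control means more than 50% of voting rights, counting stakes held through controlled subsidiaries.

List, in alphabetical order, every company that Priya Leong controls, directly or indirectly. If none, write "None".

Crestway Systems SL, Everline Foods Ltd, Thornfield Pharma Pte Ltd

Priya holds 100% of Thornfield, so Priya controls Thornfield.
Thornfield and Priya together hold 48% + 35% = 83% of Everline, so Priya controls Everline.
Priya holds 90% of Crestway, so Priya controls Crestway.
No other company's threshold is met.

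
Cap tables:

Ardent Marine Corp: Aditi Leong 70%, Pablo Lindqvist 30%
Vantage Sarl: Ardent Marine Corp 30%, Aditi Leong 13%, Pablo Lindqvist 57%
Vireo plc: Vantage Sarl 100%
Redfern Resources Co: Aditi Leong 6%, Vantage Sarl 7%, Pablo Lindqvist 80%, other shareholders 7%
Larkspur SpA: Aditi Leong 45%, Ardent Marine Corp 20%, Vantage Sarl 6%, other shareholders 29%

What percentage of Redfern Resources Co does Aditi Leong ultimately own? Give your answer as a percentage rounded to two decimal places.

Aditi reaches Redfern along 3 paths.
Direct stake: 6% = 6%.
Via Ardent → Vantage: 70% × 30% × 7% = 1.47%.
Via Vantage: 13% × 7% = 0.91%.
Total: 6% + 1.47% + 0.91% = 8.38%.

8.38%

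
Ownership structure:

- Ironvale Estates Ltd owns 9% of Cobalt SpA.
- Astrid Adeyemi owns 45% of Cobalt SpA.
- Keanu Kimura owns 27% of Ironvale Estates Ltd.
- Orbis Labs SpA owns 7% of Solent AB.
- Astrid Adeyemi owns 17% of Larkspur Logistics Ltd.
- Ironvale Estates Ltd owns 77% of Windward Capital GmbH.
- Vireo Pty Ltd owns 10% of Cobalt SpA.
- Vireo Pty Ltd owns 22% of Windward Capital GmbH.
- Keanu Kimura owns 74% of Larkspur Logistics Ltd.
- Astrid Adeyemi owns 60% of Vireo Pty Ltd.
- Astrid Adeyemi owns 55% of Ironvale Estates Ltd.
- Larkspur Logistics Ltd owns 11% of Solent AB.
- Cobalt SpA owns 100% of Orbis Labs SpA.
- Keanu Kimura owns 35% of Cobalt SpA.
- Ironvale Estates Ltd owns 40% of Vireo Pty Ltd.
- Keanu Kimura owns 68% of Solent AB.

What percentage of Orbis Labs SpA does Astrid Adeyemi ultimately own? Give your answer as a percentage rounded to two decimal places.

58.15%

Astrid reaches Orbis along 4 paths.
Via Ironvale → Vireo → Cobalt: 55% × 40% × 10% × 100% = 2.2%.
Via Vireo → Cobalt: 60% × 10% × 100% = 6%.
Via Cobalt: 45% × 100% = 45%.
Via Ironvale → Cobalt: 55% × 9% × 100% = 4.95%.
Total: 2.2% + 6% + 45% + 4.95% = 58.15%.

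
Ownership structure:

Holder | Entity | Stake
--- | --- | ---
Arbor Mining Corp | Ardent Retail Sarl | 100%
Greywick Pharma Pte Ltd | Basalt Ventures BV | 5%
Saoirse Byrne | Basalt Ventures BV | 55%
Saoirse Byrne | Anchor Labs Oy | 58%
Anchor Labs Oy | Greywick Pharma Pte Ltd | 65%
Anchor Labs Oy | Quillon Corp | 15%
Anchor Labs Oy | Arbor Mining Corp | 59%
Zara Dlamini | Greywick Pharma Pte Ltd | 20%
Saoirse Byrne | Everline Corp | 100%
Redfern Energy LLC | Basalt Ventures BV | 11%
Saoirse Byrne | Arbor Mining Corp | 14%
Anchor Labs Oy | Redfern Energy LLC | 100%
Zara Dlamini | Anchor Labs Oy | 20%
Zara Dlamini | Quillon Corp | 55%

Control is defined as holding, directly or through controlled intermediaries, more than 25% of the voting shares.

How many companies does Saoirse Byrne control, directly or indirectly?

7

Saoirse holds 58% of Anchor, so Saoirse controls Anchor.
Anchor and Saoirse together hold 59% + 14% = 73% of Arbor, so Saoirse controls Arbor.
Saoirse holds 100% of Everline, so Saoirse controls Everline.
Anchor holds 65% of Greywick, so Saoirse controls Greywick.
Anchor holds 100% of Redfern, so Saoirse controls Redfern.
Arbor holds 100% of Ardent, so Saoirse controls Ardent.
Greywick and Redfern and Saoirse together hold 5% + 11% + 55% = 71% of Basalt, so Saoirse controls Basalt.
No other company's threshold is met.
Saoirse controls 7 companies.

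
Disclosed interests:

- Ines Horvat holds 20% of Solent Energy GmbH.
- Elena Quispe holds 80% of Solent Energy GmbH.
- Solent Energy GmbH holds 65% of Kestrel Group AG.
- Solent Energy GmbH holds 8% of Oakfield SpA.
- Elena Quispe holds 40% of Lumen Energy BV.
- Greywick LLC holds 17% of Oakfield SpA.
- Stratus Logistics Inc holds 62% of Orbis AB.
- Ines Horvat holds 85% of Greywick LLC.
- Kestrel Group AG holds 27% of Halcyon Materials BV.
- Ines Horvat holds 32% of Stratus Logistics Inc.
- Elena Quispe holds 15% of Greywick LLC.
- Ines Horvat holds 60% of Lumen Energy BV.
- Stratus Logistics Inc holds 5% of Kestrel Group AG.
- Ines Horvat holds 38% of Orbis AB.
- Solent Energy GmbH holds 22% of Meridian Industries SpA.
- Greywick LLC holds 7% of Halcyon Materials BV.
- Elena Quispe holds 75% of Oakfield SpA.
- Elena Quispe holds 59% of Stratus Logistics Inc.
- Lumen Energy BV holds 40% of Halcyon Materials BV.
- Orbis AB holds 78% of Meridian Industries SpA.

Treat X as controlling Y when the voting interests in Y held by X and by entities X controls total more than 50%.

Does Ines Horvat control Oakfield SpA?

Ines holds 85% of Greywick, so Ines controls Greywick.
Ines holds 60% of Lumen, so Ines controls Lumen.
In Oakfield, Ines's side holds only 17%, not > 50%.
So Ines does not control Oakfield.

No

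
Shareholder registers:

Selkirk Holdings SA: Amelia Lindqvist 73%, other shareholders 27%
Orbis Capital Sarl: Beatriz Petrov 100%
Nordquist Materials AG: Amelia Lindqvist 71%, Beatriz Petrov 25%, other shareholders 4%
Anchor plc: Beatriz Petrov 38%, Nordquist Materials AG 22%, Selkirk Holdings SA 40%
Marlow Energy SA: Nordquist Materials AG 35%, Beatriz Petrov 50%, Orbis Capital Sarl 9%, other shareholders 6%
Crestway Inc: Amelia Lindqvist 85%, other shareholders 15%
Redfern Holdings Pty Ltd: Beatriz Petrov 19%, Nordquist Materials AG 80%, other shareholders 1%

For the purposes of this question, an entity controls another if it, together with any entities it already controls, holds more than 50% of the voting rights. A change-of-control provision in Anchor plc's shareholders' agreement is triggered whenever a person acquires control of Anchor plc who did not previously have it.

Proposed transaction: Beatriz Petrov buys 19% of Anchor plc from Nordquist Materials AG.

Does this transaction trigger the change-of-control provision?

Yes

The purchase adds only to Beatriz's holdings (Nordquist's stake shrinks), so Beatriz is the only person who could newly come to control Anchor.
Beatriz holds 100% of Orbis, so Beatriz controls Orbis.
Beatriz and Orbis together hold 50% + 9% = 59% of Marlow, so Beatriz controls Marlow.
In Anchor, Beatriz's side holds only 38%, not > 50%.
So before the transaction, Beatriz does not control Anchor.
After the purchase, Beatriz's direct stake in Anchor rises to 38% + 19% = 57%, and Nordquist's stake falls to 3%.
Beatriz holds 57% of Anchor, so Beatriz controls Anchor.
Beatriz did not control Anchor before and does after, so the clause is triggered.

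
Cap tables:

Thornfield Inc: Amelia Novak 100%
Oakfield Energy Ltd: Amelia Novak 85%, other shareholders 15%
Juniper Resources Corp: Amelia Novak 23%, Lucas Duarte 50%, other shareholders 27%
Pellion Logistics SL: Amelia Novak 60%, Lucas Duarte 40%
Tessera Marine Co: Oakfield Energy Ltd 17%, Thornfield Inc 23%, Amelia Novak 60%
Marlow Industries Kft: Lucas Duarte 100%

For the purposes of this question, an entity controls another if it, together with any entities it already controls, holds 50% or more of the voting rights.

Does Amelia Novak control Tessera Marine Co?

Yes

Amelia holds 100% of Thornfield, so Amelia controls Thornfield.
Amelia holds 85% of Oakfield, so Amelia controls Oakfield.
Oakfield and Thornfield and Amelia together hold 17% + 23% + 60% = 100% of Tessera, so Amelia controls Tessera.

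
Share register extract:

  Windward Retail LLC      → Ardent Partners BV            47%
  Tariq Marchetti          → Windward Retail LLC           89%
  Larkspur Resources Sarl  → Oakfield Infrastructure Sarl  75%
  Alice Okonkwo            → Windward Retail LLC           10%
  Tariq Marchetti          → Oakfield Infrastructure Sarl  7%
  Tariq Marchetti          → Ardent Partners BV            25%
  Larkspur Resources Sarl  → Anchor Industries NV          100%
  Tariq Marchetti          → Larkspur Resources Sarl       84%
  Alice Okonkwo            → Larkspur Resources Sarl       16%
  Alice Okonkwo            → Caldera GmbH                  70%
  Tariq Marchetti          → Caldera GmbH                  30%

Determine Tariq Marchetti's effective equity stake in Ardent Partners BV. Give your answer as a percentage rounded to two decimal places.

66.83%

Tariq reaches Ardent along 2 paths.
Via Windward: 89% × 47% = 41.83%.
Direct stake: 25% = 25%.
Total: 41.83% + 25% = 66.83%.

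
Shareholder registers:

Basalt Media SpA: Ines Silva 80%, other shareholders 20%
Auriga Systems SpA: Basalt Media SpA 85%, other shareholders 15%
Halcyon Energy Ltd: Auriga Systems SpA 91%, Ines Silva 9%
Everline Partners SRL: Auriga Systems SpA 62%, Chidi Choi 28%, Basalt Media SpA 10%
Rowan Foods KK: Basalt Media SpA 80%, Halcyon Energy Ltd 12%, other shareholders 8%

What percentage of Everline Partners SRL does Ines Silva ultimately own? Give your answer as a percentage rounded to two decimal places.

50.16%

Ines reaches Everline along 2 paths.
Via Basalt → Auriga: 80% × 85% × 62% = 42.16%.
Via Basalt: 80% × 10% = 8%.
Total: 42.16% + 8% = 50.16%.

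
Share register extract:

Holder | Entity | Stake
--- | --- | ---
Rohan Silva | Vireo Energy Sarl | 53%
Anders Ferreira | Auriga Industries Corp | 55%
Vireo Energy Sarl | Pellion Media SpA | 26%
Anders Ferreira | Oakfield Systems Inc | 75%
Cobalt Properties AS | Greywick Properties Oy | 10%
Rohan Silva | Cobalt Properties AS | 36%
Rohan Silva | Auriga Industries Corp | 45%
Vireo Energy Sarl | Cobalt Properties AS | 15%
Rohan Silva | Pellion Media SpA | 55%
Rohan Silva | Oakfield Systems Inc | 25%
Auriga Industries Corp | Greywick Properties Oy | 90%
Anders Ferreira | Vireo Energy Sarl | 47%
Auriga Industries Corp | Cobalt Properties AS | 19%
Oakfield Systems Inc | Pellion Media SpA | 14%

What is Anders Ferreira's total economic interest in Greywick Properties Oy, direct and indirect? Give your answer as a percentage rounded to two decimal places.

51.25%

Anders reaches Greywick along 3 paths.
Via Auriga: 55% × 90% = 49.5%.
Via Vireo → Cobalt: 47% × 15% × 10% = 0.705%.
Via Auriga → Cobalt: 55% × 19% × 10% = 1.045%.
Total: 49.5% + 0.705% + 1.045% = 51.25%.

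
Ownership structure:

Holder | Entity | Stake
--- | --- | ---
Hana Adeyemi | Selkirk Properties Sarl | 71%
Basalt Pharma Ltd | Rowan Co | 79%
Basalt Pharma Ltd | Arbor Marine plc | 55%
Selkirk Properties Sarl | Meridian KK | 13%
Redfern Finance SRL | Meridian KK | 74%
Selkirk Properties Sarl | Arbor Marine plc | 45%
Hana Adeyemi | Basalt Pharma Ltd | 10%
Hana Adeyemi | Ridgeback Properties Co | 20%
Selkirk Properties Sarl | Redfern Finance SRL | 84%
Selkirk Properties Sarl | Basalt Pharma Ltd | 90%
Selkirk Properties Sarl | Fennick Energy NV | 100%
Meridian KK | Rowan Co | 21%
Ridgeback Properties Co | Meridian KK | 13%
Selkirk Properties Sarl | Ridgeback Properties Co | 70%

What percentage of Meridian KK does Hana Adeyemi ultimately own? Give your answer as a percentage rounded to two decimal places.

62.42%

Hana reaches Meridian along 4 paths.
Via Selkirk → Redfern: 71% × 84% × 74% = 44.1336%.
Via Ridgeback: 20% × 13% = 2.6%.
Via Selkirk → Ridgeback: 71% × 70% × 13% = 6.461%.
Via Selkirk: 71% × 13% = 9.23%.
Total: 44.1336% + 2.6% + 6.461% + 9.23% = 62.4246%.
Rounded: 62.42%.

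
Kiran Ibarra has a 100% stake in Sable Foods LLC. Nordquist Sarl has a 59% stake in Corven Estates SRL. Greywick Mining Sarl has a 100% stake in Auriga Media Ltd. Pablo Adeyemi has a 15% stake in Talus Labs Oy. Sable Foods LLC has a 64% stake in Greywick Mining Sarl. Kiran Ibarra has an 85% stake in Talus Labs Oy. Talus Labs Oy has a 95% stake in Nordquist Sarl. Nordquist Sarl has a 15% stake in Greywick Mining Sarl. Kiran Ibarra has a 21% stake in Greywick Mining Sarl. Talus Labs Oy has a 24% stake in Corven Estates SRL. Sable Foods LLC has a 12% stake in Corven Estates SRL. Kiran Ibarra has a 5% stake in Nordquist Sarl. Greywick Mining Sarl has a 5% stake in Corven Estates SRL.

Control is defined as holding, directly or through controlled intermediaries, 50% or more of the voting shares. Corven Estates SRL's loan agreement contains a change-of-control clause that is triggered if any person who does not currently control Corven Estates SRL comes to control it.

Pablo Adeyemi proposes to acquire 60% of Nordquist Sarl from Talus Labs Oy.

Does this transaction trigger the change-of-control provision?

Yes

The purchase adds only to Pablo's holdings (Talus's stake shrinks), so Pablo is the only person who could newly come to control Corven.
Pablo's largest direct stake is 15% in Talus, which does not meet the threshold, so Pablo controls no company.
Neither Pablo nor any entity Pablo controls holds any voting interest in Corven.
So before the transaction, Pablo does not control Corven.
After the purchase, Pablo holds 60% of Nordquist directly, and Talus's stake falls to 35%.
Pablo holds 60% of Nordquist, so Pablo controls Nordquist.
Nordquist holds 59% of Corven, so Pablo controls Corven.
Pablo did not control Corven before and does after, so the clause is triggered.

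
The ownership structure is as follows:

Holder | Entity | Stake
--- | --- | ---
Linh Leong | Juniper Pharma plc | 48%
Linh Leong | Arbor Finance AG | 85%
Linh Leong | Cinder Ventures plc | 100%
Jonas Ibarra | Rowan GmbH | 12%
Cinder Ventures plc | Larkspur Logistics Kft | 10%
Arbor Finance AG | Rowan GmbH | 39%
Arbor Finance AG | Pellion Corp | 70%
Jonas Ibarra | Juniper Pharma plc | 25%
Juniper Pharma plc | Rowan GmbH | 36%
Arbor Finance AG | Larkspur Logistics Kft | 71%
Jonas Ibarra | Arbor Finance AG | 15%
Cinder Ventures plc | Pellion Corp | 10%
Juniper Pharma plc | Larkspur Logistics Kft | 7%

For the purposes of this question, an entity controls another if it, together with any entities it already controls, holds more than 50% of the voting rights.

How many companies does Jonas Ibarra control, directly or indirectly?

0

Jonas's largest direct stake is 25% in Juniper, which does not meet the threshold.
Jonas controls 0 companies.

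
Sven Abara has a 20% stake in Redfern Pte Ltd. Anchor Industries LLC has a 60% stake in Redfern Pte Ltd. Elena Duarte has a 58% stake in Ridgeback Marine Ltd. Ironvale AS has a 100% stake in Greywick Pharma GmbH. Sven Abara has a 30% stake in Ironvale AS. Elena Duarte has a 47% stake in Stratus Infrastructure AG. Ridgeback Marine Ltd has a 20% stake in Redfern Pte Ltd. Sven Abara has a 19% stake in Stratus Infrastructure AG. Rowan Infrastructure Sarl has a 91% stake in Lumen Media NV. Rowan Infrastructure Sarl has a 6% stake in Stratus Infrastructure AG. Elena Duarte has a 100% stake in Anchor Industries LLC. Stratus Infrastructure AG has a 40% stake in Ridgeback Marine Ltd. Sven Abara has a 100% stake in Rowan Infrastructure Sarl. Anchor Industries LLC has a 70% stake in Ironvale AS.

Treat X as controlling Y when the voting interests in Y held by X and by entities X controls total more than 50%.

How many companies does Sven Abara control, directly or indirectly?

Sven holds 100% of Rowan, so Sven controls Rowan.
Rowan holds 91% of Lumen, so Sven controls Lumen.
No other company's threshold is met.
Sven controls 2 companies.

2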